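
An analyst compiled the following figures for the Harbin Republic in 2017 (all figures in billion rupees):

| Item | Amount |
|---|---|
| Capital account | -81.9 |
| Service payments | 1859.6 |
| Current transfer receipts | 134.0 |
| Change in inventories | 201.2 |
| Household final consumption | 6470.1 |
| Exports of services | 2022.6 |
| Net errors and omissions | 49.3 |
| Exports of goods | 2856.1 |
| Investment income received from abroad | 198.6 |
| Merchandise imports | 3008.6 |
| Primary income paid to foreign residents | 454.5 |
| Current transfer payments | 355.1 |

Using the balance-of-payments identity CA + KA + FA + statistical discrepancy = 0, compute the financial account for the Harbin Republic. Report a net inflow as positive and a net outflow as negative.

499.1

Goods balance = 2856.1 - 3008.6 = -152.5
Services balance = 2022.6 - 1859.6 = 163.0
Trade balance (goods + services) = -152.5 + 163.0 = 10.5
Net primary income = 198.6 - 454.5 = -255.9
Net secondary income = 134.0 - 355.1 = -221.1
Current account = 10.5 + (-255.9) + (-221.1) = -466.5
Financial account = -(-466.5 + (-81.9) + 49.3) = 499.1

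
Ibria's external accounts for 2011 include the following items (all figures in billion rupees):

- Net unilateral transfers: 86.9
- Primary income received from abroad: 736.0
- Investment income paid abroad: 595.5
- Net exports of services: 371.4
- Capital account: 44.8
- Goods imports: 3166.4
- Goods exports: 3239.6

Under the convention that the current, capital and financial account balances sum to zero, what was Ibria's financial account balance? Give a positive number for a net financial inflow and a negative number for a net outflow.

Goods balance = 3239.6 - 3166.4 = 73.2
Services balance = 371.4
Trade balance (goods + services) = 73.2 + 371.4 = 444.6
Net primary income = 736.0 - 595.5 = 140.5
Net secondary income = 86.9
Current account = 444.6 + 140.5 + 86.9 = 672.0
Financial account = -(672.0 + 44.8) = -716.8

-716.8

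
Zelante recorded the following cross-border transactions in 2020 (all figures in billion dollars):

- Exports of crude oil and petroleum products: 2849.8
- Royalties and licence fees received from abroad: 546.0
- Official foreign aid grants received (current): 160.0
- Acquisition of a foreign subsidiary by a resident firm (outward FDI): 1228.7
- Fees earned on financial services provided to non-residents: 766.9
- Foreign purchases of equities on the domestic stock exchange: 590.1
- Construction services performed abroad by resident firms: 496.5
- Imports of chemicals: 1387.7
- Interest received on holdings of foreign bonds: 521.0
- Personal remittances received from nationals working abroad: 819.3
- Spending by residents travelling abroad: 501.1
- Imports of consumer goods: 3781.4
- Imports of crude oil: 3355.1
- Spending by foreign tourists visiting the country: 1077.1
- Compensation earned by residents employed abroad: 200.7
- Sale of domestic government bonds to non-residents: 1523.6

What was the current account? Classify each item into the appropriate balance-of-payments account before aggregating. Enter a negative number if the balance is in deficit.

-1588.0

Goods: -3355.1 + 2849.8 - 1387.7 - 3781.4 = -5674.4
Services: 766.9 + 1077.1 - 501.1 + 496.5 + 546.0 = 2385.4
Primary income: 521.0 + 200.7 = 721.7
Secondary income: 819.3 + 160.0 = 979.3
Current account = (-5674.4) + 2385.4 + 721.7 + 979.3 = -1588.0
(Excluded from the current account — financial account: acquisition of a foreign subsidiary by a resident firm (outward FDI) 1228.7, foreign purchases of equities on the domestic stock exchange 590.1, sale of domestic government bonds to non-residents 1523.6.)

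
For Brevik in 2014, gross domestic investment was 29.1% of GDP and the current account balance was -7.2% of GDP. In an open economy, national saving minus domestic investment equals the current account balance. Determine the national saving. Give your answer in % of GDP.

S - I = CA (net lending to the rest of the world).
S = I + CA = 29.1 + (-7.2) = 21.9

21.9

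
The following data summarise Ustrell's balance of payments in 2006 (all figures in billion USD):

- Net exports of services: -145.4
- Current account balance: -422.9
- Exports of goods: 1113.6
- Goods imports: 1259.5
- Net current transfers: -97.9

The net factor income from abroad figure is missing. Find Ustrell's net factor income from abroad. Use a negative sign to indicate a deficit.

-33.7

Current account = goods balance + services balance + net primary income + net secondary income
Sum of the known components = -389.2
Net factor income from abroad = CA - (known components) = -422.9 - (-389.2) = -33.7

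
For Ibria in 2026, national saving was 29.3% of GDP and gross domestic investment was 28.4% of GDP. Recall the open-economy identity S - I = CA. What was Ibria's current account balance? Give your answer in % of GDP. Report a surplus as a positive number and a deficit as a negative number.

0.9

CA = S - I = 29.3 - 28.4 = 0.9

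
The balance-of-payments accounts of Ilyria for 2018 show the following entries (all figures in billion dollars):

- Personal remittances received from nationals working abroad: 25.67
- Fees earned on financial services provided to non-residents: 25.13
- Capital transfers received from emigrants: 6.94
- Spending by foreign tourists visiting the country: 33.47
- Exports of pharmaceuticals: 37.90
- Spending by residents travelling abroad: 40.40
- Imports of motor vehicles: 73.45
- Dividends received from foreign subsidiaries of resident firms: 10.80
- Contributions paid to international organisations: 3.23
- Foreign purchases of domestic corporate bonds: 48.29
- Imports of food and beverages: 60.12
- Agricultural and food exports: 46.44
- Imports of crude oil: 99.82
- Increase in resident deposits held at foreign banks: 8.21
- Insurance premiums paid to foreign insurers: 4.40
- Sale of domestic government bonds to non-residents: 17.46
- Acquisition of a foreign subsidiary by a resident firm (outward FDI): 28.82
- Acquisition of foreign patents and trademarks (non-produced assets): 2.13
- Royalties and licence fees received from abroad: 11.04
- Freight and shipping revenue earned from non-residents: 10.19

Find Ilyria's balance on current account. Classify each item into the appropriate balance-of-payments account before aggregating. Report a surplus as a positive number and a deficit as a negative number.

-80.78

Goods: 46.44 + 37.90 - 60.12 - 99.82 - 73.45 = -149.05
Services: 25.13 - 40.40 + 33.47 + 11.04 + 10.19 - 4.40 = 35.03
Primary income: 10.80
Secondary income: -3.23 + 25.67 = 22.44
Current account = (-149.05) + 35.03 + 10.80 + 22.44 = -80.78
(Excluded from the current account — capital account: capital transfers received from emigrants 6.94, acquisition of foreign patents and trademarks (non-produced assets) 2.13; financial account: foreign purchases of domestic corporate bonds 48.29, increase in resident deposits held at foreign banks 8.21, sale of domestic government bonds to non-residents 17.46, acquisition of a foreign subsidiary by a resident firm (outward FDI) 28.82.)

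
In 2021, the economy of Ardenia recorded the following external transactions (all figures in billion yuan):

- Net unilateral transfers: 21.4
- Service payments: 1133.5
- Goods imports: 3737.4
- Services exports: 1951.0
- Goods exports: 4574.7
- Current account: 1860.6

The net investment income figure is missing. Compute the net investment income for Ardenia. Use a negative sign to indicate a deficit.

184.4

Current account = goods balance + services balance + net primary income + net secondary income
Sum of the known components = 1676.2
Net investment income = CA - (known components) = 1860.6 - 1676.2 = 184.4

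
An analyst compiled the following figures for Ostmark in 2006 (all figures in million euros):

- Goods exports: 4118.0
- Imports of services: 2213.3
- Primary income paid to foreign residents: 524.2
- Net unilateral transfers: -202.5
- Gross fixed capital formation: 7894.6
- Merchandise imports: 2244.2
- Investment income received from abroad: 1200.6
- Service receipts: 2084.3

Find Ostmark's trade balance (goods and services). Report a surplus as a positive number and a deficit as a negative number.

Goods balance = 4118.0 - 2244.2 = 1873.8
Services balance = 2084.3 - 2213.3 = -129.0
Trade balance (goods + services) = 1873.8 + (-129.0) = 1744.8

1744.8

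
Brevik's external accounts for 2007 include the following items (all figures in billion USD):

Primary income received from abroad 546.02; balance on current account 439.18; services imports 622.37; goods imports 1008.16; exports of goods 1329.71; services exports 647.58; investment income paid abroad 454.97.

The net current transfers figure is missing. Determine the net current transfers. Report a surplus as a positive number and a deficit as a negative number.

1.37

Current account = goods balance + services balance + net primary income + net secondary income
Sum of the known components = 437.81
Net current transfers = CA - (known components) = 439.18 - 437.81 = 1.37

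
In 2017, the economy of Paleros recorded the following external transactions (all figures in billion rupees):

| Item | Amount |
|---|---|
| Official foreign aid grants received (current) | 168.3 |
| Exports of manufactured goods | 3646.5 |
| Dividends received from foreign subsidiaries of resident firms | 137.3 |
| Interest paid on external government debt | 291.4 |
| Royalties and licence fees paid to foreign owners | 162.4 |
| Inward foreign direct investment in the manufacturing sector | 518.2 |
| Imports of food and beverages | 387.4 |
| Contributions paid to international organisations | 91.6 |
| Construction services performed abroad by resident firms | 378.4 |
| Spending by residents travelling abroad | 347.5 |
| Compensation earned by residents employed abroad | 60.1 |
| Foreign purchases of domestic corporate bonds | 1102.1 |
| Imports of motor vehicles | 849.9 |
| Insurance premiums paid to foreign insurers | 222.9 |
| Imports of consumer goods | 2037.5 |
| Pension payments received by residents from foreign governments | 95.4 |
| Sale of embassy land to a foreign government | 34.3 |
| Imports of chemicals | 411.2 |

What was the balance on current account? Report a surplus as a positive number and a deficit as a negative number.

-315.8

Goods: -387.4 + 3646.5 - 411.2 - 849.9 - 2037.5 = -39.5
Services: -347.5 - 222.9 - 162.4 + 378.4 = -354.4
Primary income: 137.3 + 60.1 - 291.4 = -94.0
Secondary income: -91.6 + 168.3 + 95.4 = 172.1
Current account = (-39.5) + (-354.4) + (-94.0) + 172.1 = -315.8
(Excluded from the current account — financial account: inward foreign direct investment in the manufacturing sector 518.2, foreign purchases of domestic corporate bonds 1102.1; capital account: sale of embassy land to a foreign government 34.3.)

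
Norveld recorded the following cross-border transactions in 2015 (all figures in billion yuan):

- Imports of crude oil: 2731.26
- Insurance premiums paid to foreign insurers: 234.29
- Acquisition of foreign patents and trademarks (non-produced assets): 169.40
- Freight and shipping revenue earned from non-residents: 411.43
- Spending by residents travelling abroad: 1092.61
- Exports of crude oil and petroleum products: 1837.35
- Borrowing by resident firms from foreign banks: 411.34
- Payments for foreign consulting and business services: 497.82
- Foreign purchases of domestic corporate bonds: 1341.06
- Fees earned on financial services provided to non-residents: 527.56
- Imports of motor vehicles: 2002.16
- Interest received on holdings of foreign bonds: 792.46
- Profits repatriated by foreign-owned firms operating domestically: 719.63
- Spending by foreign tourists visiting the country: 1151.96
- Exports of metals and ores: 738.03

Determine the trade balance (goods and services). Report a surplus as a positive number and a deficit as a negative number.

Goods: 1837.35 + 738.03 - 2731.26 - 2002.16 = -2158.04
Services: -234.29 - 497.82 + 1151.96 + 527.56 + 411.43 - 1092.61 = 266.23
Trade balance = -2158.04 + 266.23 = -1891.81
(Excluded from the trade balance — capital account: acquisition of foreign patents and trademarks (non-produced assets) 169.40; financial account: borrowing by resident firms from foreign banks 411.34, foreign purchases of domestic corporate bonds 1341.06; primary income: interest received on holdings of foreign bonds 792.46, profits repatriated by foreign-owned firms operating domestically 719.63.)

-1891.81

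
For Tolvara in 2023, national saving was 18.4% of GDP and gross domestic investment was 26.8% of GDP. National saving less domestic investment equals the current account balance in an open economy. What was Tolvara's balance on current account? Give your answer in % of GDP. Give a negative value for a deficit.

CA = S - I = 18.4 - 26.8 = -8.4

-8.4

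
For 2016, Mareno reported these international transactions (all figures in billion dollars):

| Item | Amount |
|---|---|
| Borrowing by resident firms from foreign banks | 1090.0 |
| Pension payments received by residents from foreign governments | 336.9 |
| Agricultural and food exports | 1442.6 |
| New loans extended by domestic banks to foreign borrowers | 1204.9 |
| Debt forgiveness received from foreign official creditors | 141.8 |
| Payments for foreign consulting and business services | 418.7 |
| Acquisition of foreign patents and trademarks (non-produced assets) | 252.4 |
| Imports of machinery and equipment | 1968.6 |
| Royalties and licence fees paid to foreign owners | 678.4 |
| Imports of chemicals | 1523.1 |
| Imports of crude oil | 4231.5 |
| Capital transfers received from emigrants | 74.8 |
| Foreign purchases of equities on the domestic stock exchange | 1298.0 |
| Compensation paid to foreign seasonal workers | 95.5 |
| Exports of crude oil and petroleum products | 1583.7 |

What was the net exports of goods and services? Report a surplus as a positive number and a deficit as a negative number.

Goods: 1442.6 + 1583.7 - 1523.1 - 4231.5 - 1968.6 = -4696.9
Services: -678.4 - 418.7 = -1097.1
Trade balance = -4696.9 + (-1097.1) = -5794.0
(Excluded from the trade balance — financial account: borrowing by resident firms from foreign banks 1090.0, new loans extended by domestic banks to foreign borrowers 1204.9, foreign purchases of equities on the domestic stock exchange 1298.0; secondary income: pension payments received by residents from foreign governments 336.9; capital account: debt forgiveness received from foreign official creditors 141.8, acquisition of foreign patents and trademarks (non-produced assets) 252.4, capital transfers received from emigrants 74.8; primary income: compensation paid to foreign seasonal workers 95.5.)

-5794.0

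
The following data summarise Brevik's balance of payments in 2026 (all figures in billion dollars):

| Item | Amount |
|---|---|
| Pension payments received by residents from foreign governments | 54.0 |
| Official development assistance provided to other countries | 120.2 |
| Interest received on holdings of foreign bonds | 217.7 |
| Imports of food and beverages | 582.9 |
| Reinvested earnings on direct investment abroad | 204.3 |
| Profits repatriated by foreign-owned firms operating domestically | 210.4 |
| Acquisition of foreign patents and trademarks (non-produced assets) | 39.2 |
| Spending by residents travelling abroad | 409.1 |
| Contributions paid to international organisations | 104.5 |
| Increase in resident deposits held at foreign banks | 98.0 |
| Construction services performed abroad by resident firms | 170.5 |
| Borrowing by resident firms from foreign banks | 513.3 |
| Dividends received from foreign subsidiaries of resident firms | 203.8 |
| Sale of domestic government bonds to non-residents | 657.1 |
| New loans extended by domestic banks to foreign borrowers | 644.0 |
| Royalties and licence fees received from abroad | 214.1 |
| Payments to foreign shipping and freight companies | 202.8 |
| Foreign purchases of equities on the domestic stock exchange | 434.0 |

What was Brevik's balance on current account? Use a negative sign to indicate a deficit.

Goods: -582.9
Services: -202.8 - 409.1 + 214.1 + 170.5 = -227.3
Primary income: 204.3 + 203.8 + 217.7 - 210.4 = 415.4
Secondary income: -120.2 - 104.5 + 54.0 = -170.7
Current account = (-582.9) + (-227.3) + 415.4 + (-170.7) = -565.5
(Excluded from the current account — capital account: acquisition of foreign patents and trademarks (non-produced assets) 39.2; financial account: increase in resident deposits held at foreign banks 98.0, borrowing by resident firms from foreign banks 513.3, sale of domestic government bonds to non-residents 657.1, new loans extended by domestic banks to foreign borrowers 644.0, foreign purchases of equities on the domestic stock exchange 434.0.)

-565.5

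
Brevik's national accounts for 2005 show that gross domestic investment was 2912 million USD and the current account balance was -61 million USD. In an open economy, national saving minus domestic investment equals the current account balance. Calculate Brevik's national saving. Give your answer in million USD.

2851

S = I + CA = 2912 + (-61) = 2851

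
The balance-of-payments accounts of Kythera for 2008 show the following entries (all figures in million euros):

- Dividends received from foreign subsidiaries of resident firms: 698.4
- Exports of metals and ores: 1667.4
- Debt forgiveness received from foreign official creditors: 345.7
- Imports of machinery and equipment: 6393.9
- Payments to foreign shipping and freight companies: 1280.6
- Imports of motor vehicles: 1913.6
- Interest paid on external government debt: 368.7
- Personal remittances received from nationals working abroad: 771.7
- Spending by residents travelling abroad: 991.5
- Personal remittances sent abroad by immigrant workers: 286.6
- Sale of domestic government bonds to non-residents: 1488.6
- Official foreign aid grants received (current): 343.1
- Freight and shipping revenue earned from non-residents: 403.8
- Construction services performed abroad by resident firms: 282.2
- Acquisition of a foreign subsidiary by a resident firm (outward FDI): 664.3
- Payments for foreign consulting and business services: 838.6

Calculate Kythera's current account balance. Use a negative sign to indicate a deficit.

Goods: -1913.6 + 1667.4 - 6393.9 = -6640.1
Services: -1280.6 - 991.5 + 282.2 + 403.8 - 838.6 = -2424.7
Primary income: 698.4 - 368.7 = 329.7
Secondary income: 343.1 - 286.6 + 771.7 = 828.2
Current account = (-6640.1) + (-2424.7) + 329.7 + 828.2 = -7906.9
(Excluded from the current account — capital account: debt forgiveness received from foreign official creditors 345.7; financial account: sale of domestic government bonds to non-residents 1488.6, acquisition of a foreign subsidiary by a resident firm (outward FDI) 664.3.)

-7906.9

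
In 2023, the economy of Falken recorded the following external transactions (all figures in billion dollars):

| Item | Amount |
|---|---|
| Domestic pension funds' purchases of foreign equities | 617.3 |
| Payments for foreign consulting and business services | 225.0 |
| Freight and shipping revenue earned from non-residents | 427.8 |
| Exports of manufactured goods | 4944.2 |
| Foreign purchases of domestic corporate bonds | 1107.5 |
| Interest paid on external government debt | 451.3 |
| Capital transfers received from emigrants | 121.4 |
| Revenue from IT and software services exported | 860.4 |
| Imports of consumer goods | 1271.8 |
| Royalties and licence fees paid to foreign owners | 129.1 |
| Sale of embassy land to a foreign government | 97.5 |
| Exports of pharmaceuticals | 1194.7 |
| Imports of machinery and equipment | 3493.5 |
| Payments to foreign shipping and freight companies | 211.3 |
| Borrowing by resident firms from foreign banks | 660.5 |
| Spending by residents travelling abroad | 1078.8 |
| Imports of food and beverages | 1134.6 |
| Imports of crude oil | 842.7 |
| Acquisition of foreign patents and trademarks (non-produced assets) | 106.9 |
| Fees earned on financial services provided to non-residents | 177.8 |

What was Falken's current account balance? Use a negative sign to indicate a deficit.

-1233.2

Goods: -842.7 - 3493.5 + 1194.7 + 4944.2 - 1134.6 - 1271.8 = -603.7
Services: -225.0 - 1078.8 + 177.8 + 427.8 - 129.1 - 211.3 + 860.4 = -178.2
Primary income: -451.3
Current account = (-603.7) + (-178.2) + (-451.3) = -1233.2
(Excluded from the current account — financial account: domestic pension funds' purchases of foreign equities 617.3, foreign purchases of domestic corporate bonds 1107.5, borrowing by resident firms from foreign banks 660.5; capital account: capital transfers received from emigrants 121.4, sale of embassy land to a foreign government 97.5, acquisition of foreign patents and trademarks (non-produced assets) 106.9.)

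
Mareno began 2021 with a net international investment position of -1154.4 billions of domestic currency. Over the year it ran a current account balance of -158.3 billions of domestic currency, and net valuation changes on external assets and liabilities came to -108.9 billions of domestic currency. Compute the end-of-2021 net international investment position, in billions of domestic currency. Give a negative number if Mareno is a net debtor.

Change in NIIP = current account + net valuation change = -158.3 + (-108.9) = -267.2
End-of-year NIIP = -1154.4 + (-267.2) = -1421.6

-1421.6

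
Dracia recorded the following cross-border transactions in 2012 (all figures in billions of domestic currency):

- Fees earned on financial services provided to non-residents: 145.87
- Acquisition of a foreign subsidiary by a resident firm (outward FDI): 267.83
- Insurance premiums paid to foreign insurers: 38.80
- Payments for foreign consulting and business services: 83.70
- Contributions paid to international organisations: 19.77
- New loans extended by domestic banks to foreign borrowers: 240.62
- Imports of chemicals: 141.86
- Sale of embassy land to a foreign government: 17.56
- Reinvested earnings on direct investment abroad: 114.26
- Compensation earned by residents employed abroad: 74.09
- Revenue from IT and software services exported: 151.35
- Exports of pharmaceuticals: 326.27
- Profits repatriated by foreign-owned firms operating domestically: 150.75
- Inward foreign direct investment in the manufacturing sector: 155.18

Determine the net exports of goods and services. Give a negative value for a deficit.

Goods: 326.27 - 141.86 = 184.41
Services: 145.87 + 151.35 - 38.80 - 83.70 = 174.72
Trade balance = 184.41 + 174.72 = 359.13
(Excluded from the trade balance — financial account: acquisition of a foreign subsidiary by a resident firm (outward FDI) 267.83, new loans extended by domestic banks to foreign borrowers 240.62, inward foreign direct investment in the manufacturing sector 155.18; secondary income: contributions paid to international organisations 19.77; capital account: sale of embassy land to a foreign government 17.56; primary income: reinvested earnings on direct investment abroad 114.26, compensation earned by residents employed abroad 74.09, profits repatriated by foreign-owned firms operating domestically 150.75.)

359.13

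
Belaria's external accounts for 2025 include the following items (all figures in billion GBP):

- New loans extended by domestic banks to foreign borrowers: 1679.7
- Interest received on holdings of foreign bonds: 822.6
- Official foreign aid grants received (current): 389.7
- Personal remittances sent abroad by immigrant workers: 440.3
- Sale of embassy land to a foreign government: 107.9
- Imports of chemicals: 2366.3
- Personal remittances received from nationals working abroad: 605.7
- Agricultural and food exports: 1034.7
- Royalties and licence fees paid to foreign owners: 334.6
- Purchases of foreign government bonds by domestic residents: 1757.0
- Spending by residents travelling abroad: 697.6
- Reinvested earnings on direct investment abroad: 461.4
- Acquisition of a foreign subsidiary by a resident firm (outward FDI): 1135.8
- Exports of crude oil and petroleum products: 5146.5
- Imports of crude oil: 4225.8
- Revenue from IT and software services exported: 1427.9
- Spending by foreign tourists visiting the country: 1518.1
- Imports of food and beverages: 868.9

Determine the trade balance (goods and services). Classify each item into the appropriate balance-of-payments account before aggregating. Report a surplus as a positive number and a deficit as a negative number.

634.0

Goods: -4225.8 + 1034.7 + 5146.5 - 2366.3 - 868.9 = -1279.8
Services: -334.6 - 697.6 + 1427.9 + 1518.1 = 1913.8
Trade balance = -1279.8 + 1913.8 = 634.0
(Excluded from the trade balance — financial account: new loans extended by domestic banks to foreign borrowers 1679.7, purchases of foreign government bonds by domestic residents 1757.0, acquisition of a foreign subsidiary by a resident firm (outward FDI) 1135.8; primary income: interest received on holdings of foreign bonds 822.6, reinvested earnings on direct investment abroad 461.4; secondary income: official foreign aid grants received (current) 389.7, personal remittances sent abroad by immigrant workers 440.3, personal remittances received from nationals working abroad 605.7; capital account: sale of embassy land to a foreign government 107.9.)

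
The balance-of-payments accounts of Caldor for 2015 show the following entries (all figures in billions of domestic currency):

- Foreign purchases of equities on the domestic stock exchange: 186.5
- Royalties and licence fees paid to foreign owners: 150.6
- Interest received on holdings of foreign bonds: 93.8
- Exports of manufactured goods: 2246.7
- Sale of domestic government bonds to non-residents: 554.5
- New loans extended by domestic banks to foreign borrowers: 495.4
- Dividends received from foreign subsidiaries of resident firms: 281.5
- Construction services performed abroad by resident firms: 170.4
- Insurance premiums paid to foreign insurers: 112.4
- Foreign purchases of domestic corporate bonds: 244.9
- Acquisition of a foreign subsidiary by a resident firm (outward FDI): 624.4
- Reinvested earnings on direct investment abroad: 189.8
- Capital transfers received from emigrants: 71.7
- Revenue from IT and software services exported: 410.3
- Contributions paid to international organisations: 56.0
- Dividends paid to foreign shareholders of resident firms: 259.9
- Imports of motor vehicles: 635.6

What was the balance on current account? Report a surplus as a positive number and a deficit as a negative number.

2178.0

Goods: -635.6 + 2246.7 = 1611.1
Services: 170.4 - 150.6 + 410.3 - 112.4 = 317.7
Primary income: 93.8 + 189.8 + 281.5 - 259.9 = 305.2
Secondary income: -56.0
Current account = 1611.1 + 317.7 + 305.2 + (-56.0) = 2178.0
(Excluded from the current account — financial account: foreign purchases of equities on the domestic stock exchange 186.5, sale of domestic government bonds to non-residents 554.5, new loans extended by domestic banks to foreign borrowers 495.4, foreign purchases of domestic corporate bonds 244.9, acquisition of a foreign subsidiary by a resident firm (outward FDI) 624.4; capital account: capital transfers received from emigrants 71.7.)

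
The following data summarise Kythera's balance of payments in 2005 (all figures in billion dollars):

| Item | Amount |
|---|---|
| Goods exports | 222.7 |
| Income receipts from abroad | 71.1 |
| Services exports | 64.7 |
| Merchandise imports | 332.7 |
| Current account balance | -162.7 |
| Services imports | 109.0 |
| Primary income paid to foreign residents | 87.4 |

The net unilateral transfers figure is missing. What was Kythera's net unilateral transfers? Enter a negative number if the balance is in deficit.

7.9

Current account = goods balance + services balance + net primary income + net secondary income
Sum of the known components = -170.6
Net unilateral transfers = CA - (known components) = -162.7 - (-170.6) = 7.9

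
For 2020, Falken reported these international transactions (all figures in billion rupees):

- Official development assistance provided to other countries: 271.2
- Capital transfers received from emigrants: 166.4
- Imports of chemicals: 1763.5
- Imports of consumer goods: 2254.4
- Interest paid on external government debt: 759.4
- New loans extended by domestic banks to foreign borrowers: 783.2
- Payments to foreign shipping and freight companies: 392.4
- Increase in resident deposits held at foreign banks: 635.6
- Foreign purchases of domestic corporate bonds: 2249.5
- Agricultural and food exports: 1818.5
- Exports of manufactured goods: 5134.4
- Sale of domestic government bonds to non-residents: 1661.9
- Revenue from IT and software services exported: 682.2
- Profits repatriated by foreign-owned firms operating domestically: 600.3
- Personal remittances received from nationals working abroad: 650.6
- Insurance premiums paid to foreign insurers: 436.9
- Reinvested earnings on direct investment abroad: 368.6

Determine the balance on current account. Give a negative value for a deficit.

2176.2

Goods: -2254.4 - 1763.5 + 1818.5 + 5134.4 = 2935.0
Services: -436.9 + 682.2 - 392.4 = -147.1
Primary income: -600.3 - 759.4 + 368.6 = -991.1
Secondary income: 650.6 - 271.2 = 379.4
Current account = 2935.0 + (-147.1) + (-991.1) + 379.4 = 2176.2
(Excluded from the current account — capital account: capital transfers received from emigrants 166.4; financial account: new loans extended by domestic banks to foreign borrowers 783.2, increase in resident deposits held at foreign banks 635.6, foreign purchases of domestic corporate bonds 2249.5, sale of domestic government bonds to non-residents 1661.9.)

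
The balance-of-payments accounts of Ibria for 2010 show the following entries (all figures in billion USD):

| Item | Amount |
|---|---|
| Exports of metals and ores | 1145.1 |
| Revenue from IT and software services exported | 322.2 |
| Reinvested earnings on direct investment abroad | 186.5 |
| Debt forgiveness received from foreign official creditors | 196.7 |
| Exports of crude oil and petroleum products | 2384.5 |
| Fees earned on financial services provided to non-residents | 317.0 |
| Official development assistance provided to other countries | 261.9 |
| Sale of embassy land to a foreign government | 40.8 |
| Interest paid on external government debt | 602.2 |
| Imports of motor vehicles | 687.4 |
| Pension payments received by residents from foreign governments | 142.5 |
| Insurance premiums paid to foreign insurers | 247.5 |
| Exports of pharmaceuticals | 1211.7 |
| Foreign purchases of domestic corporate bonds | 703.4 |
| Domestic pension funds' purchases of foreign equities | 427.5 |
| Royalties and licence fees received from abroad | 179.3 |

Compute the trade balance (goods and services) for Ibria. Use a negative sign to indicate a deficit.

4624.9

Goods: 2384.5 + 1145.1 - 687.4 + 1211.7 = 4053.9
Services: 317.0 + 322.2 - 247.5 + 179.3 = 571.0
Trade balance = 4053.9 + 571.0 = 4624.9
(Excluded from the trade balance — primary income: reinvested earnings on direct investment abroad 186.5, interest paid on external government debt 602.2; capital account: debt forgiveness received from foreign official creditors 196.7, sale of embassy land to a foreign government 40.8; secondary income: official development assistance provided to other countries 261.9, pension payments received by residents from foreign governments 142.5; financial account: foreign purchases of domestic corporate bonds 703.4, domestic pension funds' purchases of foreign equities 427.5.)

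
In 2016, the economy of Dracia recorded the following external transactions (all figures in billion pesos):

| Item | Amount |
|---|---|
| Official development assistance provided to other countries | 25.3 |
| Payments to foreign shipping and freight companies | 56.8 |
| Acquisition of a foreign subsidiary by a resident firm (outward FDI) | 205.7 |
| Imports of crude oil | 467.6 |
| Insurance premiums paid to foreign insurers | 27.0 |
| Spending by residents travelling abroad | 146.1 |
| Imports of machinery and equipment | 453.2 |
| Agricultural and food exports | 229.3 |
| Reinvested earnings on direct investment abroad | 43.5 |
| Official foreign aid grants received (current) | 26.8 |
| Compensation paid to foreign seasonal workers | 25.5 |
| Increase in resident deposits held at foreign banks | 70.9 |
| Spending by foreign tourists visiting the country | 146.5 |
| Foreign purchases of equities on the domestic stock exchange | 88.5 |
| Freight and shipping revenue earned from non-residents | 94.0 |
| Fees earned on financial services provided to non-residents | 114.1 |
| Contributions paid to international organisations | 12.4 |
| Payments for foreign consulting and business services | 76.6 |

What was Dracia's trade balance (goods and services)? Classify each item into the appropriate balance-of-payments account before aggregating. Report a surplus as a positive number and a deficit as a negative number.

-643.4

Goods: -467.6 - 453.2 + 229.3 = -691.5
Services: 94.0 - 146.1 - 56.8 + 146.5 - 27.0 + 114.1 - 76.6 = 48.1
Trade balance = -691.5 + 48.1 = -643.4
(Excluded from the trade balance — secondary income: official development assistance provided to other countries 25.3, official foreign aid grants received (current) 26.8, contributions paid to international organisations 12.4; financial account: acquisition of a foreign subsidiary by a resident firm (outward FDI) 205.7, increase in resident deposits held at foreign banks 70.9, foreign purchases of equities on the domestic stock exchange 88.5; primary income: reinvested earnings on direct investment abroad 43.5, compensation paid to foreign seasonal workers 25.5.)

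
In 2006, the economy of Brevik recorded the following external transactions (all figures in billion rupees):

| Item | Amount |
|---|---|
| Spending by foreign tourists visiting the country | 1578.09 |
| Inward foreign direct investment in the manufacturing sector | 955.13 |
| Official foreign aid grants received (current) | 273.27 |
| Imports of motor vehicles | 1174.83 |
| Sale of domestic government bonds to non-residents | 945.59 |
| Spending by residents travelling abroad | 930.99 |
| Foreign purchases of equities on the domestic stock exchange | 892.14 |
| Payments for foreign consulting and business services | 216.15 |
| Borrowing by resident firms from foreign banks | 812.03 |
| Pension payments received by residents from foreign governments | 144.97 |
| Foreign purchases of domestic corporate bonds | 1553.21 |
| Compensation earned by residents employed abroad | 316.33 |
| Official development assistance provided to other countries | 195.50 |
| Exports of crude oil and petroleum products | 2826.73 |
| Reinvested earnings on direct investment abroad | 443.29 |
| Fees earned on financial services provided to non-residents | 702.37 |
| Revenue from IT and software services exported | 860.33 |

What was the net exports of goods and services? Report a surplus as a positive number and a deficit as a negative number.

3645.55

Goods: 2826.73 - 1174.83 = 1651.90
Services: -930.99 - 216.15 + 1578.09 + 860.33 + 702.37 = 1993.65
Trade balance = 1651.90 + 1993.65 = 3645.55
(Excluded from the trade balance — financial account: inward foreign direct investment in the manufacturing sector 955.13, sale of domestic government bonds to non-residents 945.59, foreign purchases of equities on the domestic stock exchange 892.14, borrowing by resident firms from foreign banks 812.03, foreign purchases of domestic corporate bonds 1553.21; secondary income: official foreign aid grants received (current) 273.27, pension payments received by residents from foreign governments 144.97, official development assistance provided to other countries 195.50; primary income: compensation earned by residents employed abroad 316.33, reinvested earnings on direct investment abroad 443.29.)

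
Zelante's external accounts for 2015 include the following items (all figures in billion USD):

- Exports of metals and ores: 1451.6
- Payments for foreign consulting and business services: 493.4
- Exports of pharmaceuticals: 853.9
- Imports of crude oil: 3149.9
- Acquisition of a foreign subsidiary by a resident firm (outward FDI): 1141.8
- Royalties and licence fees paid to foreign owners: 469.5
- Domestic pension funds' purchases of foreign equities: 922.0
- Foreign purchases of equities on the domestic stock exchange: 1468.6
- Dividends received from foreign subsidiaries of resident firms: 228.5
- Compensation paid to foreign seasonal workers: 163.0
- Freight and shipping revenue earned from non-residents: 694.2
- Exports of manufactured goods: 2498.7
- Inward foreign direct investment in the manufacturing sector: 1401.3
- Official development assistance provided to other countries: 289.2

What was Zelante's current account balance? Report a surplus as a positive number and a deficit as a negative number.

Goods: 2498.7 - 3149.9 + 1451.6 + 853.9 = 1654.3
Services: 694.2 - 469.5 - 493.4 = -268.7
Primary income: 228.5 - 163.0 = 65.5
Secondary income: -289.2
Current account = 1654.3 + (-268.7) + 65.5 + (-289.2) = 1161.9
(Excluded from the current account — financial account: acquisition of a foreign subsidiary by a resident firm (outward FDI) 1141.8, domestic pension funds' purchases of foreign equities 922.0, foreign purchases of equities on the domestic stock exchange 1468.6, inward foreign direct investment in the manufacturing sector 1401.3.)

1161.9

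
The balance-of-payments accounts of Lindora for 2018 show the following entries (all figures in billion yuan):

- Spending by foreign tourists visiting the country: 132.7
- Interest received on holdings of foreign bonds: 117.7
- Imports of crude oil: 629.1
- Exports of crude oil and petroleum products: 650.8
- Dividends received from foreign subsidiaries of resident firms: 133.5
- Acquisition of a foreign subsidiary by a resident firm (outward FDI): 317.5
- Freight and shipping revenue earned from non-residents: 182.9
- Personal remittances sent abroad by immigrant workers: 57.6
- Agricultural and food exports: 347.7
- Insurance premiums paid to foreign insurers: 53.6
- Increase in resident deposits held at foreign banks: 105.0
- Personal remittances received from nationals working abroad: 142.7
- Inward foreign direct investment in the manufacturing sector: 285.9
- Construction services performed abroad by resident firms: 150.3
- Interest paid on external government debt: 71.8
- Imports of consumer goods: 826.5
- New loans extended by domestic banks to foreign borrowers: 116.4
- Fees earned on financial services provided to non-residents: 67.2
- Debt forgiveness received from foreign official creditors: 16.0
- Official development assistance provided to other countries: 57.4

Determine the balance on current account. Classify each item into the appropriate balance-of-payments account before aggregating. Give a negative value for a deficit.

229.5

Goods: -629.1 + 650.8 - 826.5 + 347.7 = -457.1
Services: 182.9 + 150.3 - 53.6 + 132.7 + 67.2 = 479.5
Primary income: 133.5 + 117.7 - 71.8 = 179.4
Secondary income: -57.4 + 142.7 - 57.6 = 27.7
Current account = (-457.1) + 479.5 + 179.4 + 27.7 = 229.5
(Excluded from the current account — financial account: acquisition of a foreign subsidiary by a resident firm (outward FDI) 317.5, increase in resident deposits held at foreign banks 105.0, inward foreign direct investment in the manufacturing sector 285.9, new loans extended by domestic banks to foreign borrowers 116.4; capital account: debt forgiveness received from foreign official creditors 16.0.)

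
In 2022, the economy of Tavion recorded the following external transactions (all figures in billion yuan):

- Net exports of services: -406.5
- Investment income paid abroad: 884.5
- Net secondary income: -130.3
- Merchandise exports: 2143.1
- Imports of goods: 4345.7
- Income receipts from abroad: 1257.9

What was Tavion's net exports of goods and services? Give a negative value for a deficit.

-2609.1

Goods balance = 2143.1 - 4345.7 = -2202.6
Services balance = -406.5
Trade balance (goods + services) = -2202.6 + (-406.5) = -2609.1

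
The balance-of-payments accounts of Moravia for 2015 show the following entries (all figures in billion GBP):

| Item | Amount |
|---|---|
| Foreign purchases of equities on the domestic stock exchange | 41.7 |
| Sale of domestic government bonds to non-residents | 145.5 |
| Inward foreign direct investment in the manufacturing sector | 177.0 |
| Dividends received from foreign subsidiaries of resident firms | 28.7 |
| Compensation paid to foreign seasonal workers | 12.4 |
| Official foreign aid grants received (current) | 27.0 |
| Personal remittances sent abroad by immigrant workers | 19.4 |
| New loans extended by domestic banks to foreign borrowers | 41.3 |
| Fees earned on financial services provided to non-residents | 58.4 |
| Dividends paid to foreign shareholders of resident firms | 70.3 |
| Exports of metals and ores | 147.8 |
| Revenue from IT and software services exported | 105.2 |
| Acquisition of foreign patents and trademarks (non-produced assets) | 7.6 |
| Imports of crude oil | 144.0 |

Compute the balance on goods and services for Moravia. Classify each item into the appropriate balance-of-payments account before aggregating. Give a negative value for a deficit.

Goods: -144.0 + 147.8 = 3.8
Services: 105.2 + 58.4 = 163.6
Trade balance = 3.8 + 163.6 = 167.4
(Excluded from the trade balance — financial account: foreign purchases of equities on the domestic stock exchange 41.7, sale of domestic government bonds to non-residents 145.5, inward foreign direct investment in the manufacturing sector 177.0, new loans extended by domestic banks to foreign borrowers 41.3; primary income: dividends received from foreign subsidiaries of resident firms 28.7, compensation paid to foreign seasonal workers 12.4, dividends paid to foreign shareholders of resident firms 70.3; secondary income: official foreign aid grants received (current) 27.0, personal remittances sent abroad by immigrant workers 19.4; capital account: acquisition of foreign patents and trademarks (non-produced assets) 7.6.)

167.4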